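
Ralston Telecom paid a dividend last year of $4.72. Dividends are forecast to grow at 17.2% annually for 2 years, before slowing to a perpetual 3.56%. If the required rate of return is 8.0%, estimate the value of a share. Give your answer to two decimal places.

$140.33

Two-stage DDM. Project D₁…D_2 at 0.172, terminal growth 0.0356, discount at r = 0.08.
D_1 = 5.5318
D_2 = 6.4833
Terminal value at t=2: TV = D_3/(r−g) = 6.7141/(0.08−0.0356) = 151.2190
P₀ = 5.5318/(1+0.08)^1 + 6.4833/(1+0.08)^2 + 151.2190/(1+0.08)^2 = 140.3264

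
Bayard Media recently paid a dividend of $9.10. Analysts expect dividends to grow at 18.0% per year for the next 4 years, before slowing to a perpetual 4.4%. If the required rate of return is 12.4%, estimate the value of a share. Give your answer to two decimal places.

Two-stage DDM. Project D₁…D_4 at 0.18, terminal growth 0.044, discount at r = 0.124.
D_1 = 10.7380
D_2 = 12.6708
D_3 = 14.9516
D_4 = 17.6429
Terminal value at t=4: TV = D_5/(r−g) = 18.4192/(0.124−0.044) = 230.2396
P₀ = 10.7380/(1+0.124)^1 + 12.6708/(1+0.124)^2 + 14.9516/(1+0.124)^3 + 17.6429/(1+0.124)^4 + 230.2396/(1+0.124)^4 = 185.4150

$185.41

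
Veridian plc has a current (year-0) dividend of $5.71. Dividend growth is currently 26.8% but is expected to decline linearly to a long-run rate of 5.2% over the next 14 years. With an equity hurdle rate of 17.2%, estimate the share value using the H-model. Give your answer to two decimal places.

H-model: P₀ = D₀[(1+g_L) + H(g_S−g_L)]/(r−g_L), with H = 14/2 = 7.
P₀ = 5.71 × [(1+0.052) + 7×(0.268−0.052)] / (0.172−0.052)
   = 5.71 × 2.5640 / 0.12 = 122.0037

$122.00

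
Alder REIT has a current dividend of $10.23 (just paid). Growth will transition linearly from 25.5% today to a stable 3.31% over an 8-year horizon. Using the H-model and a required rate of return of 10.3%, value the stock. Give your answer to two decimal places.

$281.10

H-model: P₀ = D₀[(1+g_L) + H(g_S−g_L)]/(r−g_L), with H = 8/2 = 4.
P₀ = 10.23 × [(1+0.0331) + 4×(0.255−0.0331)] / (0.103−0.0331)
   = 10.23 × 1.9207 / 0.0699 = 281.0982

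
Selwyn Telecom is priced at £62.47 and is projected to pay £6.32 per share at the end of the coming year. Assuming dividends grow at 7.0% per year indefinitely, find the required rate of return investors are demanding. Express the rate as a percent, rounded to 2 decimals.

17.12%

Rearranging the constant-growth DDM: r = D₁/P₀ + g.
r = 6.3200 / 62.47 + 0.07 = 0.10117 + 0.07 = 0.17117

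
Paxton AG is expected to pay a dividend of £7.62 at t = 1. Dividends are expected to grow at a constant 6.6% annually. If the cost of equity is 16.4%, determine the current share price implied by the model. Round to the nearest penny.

£77.76

Gordon growth model: P₀ = D₁/(r − g), with D₁ = 7.62 given directly.
P₀ = 7.6200 / (0.164 − 0.066) = 7.6200 / 0.098 = 77.7551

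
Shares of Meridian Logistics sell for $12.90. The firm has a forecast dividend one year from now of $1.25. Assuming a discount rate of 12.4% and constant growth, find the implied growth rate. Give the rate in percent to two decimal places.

2.71%

From P₀ = D₁/(r − g), the implied growth is g = r − D₁/P₀.
g = 0.124 − 1.25/12.90 = 0.124 − 0.09690 = 0.02710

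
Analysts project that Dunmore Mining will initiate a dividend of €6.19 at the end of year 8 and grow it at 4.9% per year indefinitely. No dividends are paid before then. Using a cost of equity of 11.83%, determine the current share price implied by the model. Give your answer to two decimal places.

Deferred-dividend DDM. At t=7 the remaining stream is a growing perpetuity with first payment D_8 = 6.19.
V_7 = D_8/(r−g) = 6.19/(0.1183−0.049) = 89.3218
P₀ = V_7/(1+r)^7 = 89.3218/(1+0.1183)^7 = 40.8366

€40.84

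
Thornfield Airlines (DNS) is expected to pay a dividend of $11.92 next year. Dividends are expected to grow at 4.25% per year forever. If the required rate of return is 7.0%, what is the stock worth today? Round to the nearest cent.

$433.45

Gordon growth model: P₀ = D₁/(r − g), with D₁ = 11.92 given directly.
P₀ = 11.9200 / (0.07 − 0.0425) = 11.9200 / 0.0275 = 433.4545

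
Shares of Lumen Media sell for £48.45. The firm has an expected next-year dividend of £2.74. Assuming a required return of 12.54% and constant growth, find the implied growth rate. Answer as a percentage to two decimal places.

From P₀ = D₁/(r − g), the implied growth is g = r − D₁/P₀.
g = 0.1254 − 2.74/48.45 = 0.1254 − 0.05655 = 0.06885

6.88%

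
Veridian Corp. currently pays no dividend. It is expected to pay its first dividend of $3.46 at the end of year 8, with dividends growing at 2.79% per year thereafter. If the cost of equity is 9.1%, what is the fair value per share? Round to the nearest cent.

Deferred-dividend DDM. At t=7 the remaining stream is a growing perpetuity with first payment D_8 = 3.46.
V_7 = D_8/(r−g) = 3.46/(0.091−0.0279) = 54.8336
P₀ = V_7/(1+r)^7 = 54.8336/(1+0.091)^7 = 29.8039

$29.80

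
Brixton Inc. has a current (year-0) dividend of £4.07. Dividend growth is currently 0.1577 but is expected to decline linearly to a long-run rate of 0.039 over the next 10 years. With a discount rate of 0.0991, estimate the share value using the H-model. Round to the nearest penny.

H-model: P₀ = D₀[(1+g_L) + H(g_S−g_L)]/(r−g_L), with H = 10/2 = 5.
P₀ = 4.07 × [(1+0.039) + 5×(0.1577−0.039)] / (0.0991−0.039)
   = 4.07 × 1.6325 / 0.0601 = 110.5537

£110.55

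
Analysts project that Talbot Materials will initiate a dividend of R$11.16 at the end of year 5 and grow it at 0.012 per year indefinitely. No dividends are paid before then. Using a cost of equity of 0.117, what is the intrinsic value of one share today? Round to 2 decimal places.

Deferred-dividend DDM. At t=4 the remaining stream is a growing perpetuity with first payment D_5 = 11.16.
V_4 = D_5/(r−g) = 11.16/(0.117−0.012) = 106.2857
P₀ = V_4/(1+r)^4 = 106.2857/(1+0.117)^4 = 68.2751

R$68.28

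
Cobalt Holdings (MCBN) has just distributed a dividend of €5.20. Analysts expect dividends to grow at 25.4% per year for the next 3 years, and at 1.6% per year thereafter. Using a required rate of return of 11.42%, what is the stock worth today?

Two-stage DDM. Project D₁…D_3 at 0.254, terminal growth 0.016, discount at r = 0.1142.
D_1 = 6.5208
D_2 = 8.1771
D_3 = 10.2541
Terminal value at t=3: TV = D_4/(r−g) = 10.4181/(0.1142−0.016) = 106.0909
P₀ = 6.5208/(1+0.1142)^1 + 8.1771/(1+0.1142)^2 + 10.2541/(1+0.1142)^3 + 106.0909/(1+0.1142)^3 = 96.5513

€96.55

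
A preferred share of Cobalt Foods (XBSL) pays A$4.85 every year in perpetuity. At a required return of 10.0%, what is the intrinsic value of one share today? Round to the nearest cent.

Zero-growth DDM (perpetuity): P₀ = D/r = 4.85 / 0.1 = 48.5000

A$48.50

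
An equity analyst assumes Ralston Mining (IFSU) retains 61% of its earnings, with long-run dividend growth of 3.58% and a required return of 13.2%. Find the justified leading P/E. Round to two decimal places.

Payout ratio b = 1 − 0.61 = 0.39.
Justified leading P/E = b/(r−g) = 0.39/(0.132−0.0358) = 4.0541

4.05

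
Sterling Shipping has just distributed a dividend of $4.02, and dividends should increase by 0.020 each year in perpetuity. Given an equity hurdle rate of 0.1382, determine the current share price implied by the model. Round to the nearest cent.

Gordon growth model: P₀ = D₁/(r − g). D₁ = 4.02 × (1 + 0.02) = 4.1004.
P₀ = 4.1004 / (0.1382 − 0.02) = 4.1004 / 0.1182 = 34.6904

$34.69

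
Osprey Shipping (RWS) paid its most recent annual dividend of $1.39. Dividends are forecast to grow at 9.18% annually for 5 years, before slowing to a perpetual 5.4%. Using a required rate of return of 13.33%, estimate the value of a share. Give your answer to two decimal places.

$21.55

Two-stage DDM. Project D₁…D_5 at 0.0918, terminal growth 0.054, discount at r = 0.1333.
D_1 = 1.5176
D_2 = 1.6569
D_3 = 1.8090
D_4 = 1.9751
D_5 = 2.1564
Terminal value at t=5: TV = D_6/(r−g) = 2.2729/(0.1333−0.054) = 28.6614
P₀ = 1.5176/(1+0.1333)^1 + 1.6569/(1+0.1333)^2 + 1.8090/(1+0.1333)^3 + 1.9751/(1+0.1333)^4 + 2.1564/(1+0.1333)^5 + 28.6614/(1+0.1333)^5 = 21.5539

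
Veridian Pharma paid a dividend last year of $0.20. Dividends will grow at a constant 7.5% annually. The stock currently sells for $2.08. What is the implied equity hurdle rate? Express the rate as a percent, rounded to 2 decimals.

Rearranging the constant-growth DDM: r = D₁/P₀ + g.
D₁ = 0.20 × (1 + 0.075) = 0.2150.
r = 0.2150 / 2.08 + 0.075 = 0.10337 + 0.075 = 0.17837

17.84%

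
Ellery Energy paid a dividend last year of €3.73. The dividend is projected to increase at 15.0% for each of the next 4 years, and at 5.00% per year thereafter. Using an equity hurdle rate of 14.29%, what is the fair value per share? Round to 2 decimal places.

Two-stage DDM. Project D₁…D_4 at 0.15, terminal growth 0.05, discount at r = 0.1429.
D_1 = 4.2895
D_2 = 4.9329
D_3 = 5.6729
D_4 = 6.5238
Terminal value at t=4: TV = D_5/(r−g) = 6.8500/(0.1429−0.05) = 73.7350
P₀ = 4.2895/(1+0.1429)^1 + 4.9329/(1+0.1429)^2 + 5.6729/(1+0.1429)^3 + 6.5238/(1+0.1429)^4 + 73.7350/(1+0.1429)^4 = 58.3688

€58.37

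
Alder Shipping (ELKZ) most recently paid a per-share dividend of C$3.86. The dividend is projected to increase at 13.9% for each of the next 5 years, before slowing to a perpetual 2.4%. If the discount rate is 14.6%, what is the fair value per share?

C$50.37

Two-stage DDM. Project D₁…D_5 at 0.139, terminal growth 0.024, discount at r = 0.146.
D_1 = 4.3965
D_2 = 5.0077
D_3 = 5.7037
D_4 = 6.4965
D_5 = 7.3996
Terminal value at t=5: TV = D_6/(r−g) = 7.5771/(0.146−0.024) = 62.1078
P₀ = 4.3965/(1+0.146)^1 + 5.0077/(1+0.146)^2 + 5.7037/(1+0.146)^3 + 6.4965/(1+0.146)^4 + 7.3996/(1+0.146)^5 + 62.1078/(1+0.146)^5 = 50.3704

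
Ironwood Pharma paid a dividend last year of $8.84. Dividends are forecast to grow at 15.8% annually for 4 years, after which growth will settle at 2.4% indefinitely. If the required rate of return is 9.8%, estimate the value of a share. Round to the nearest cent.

Two-stage DDM. Project D₁…D_4 at 0.158, terminal growth 0.024, discount at r = 0.098.
D_1 = 10.2367
D_2 = 11.8541
D_3 = 13.7271
D_4 = 15.8960
Terminal value at t=4: TV = D_5/(r−g) = 16.2775/(0.098−0.024) = 219.9656
P₀ = 10.2367/(1+0.098)^1 + 11.8541/(1+0.098)^2 + 13.7271/(1+0.098)^3 + 15.8960/(1+0.098)^4 + 219.9656/(1+0.098)^4 = 191.7989

$191.80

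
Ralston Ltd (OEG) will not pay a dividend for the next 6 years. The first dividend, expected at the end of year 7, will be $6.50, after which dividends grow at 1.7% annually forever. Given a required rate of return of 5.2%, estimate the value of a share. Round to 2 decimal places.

$137.01

Deferred-dividend DDM. At t=6 the remaining stream is a growing perpetuity with first payment D_7 = 6.50.
V_6 = D_7/(r−g) = 6.50/(0.052−0.017) = 185.7143
P₀ = V_6/(1+r)^6 = 185.7143/(1+0.052)^6 = 137.0096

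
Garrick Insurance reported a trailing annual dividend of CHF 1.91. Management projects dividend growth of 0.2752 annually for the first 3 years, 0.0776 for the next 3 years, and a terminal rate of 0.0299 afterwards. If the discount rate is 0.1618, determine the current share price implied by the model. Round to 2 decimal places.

Three-stage DDM. Project D₁…D_6; terminal Gordon value at t=6 with g = 0.0299; discount at r = 0.1618.
D_1 = 2.4356
D_2 = 3.1059
D_3 = 3.9607
D_4 = 4.2680
D_5 = 4.5992
D_6 = 4.9561
TV_6 = 5.1043/(0.1618−0.0299) = 38.6982
P₀ = Σ Dₜ/(1+r)ᵗ + TV_6/(1+r)^6 = 29.1903

CHF 29.19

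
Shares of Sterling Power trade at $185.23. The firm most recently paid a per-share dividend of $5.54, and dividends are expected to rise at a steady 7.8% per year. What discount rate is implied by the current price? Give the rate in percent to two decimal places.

Rearranging the constant-growth DDM: r = D₁/P₀ + g.
D₁ = 5.54 × (1 + 0.078) = 5.9721.
r = 5.9721 / 185.23 + 0.078 = 0.03224 + 0.078 = 0.11024

11.02%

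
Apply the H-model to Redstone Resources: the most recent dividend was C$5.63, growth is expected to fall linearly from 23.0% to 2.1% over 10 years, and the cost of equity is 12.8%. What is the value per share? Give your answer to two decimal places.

H-model: P₀ = D₀[(1+g_L) + H(g_S−g_L)]/(r−g_L), with H = 10/2 = 5.
P₀ = 5.63 × [(1+0.021) + 5×(0.23−0.021)] / (0.128−0.021)
   = 5.63 × 2.0660 / 0.107 = 108.7064

C$108.71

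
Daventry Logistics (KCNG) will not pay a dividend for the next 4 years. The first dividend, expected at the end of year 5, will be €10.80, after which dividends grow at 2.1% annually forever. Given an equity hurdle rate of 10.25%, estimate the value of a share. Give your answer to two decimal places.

Deferred-dividend DDM. At t=4 the remaining stream is a growing perpetuity with first payment D_5 = 10.80.
V_4 = D_5/(r−g) = 10.80/(0.1025−0.021) = 132.5153
P₀ = V_4/(1+r)^4 = 132.5153/(1+0.1025)^4 = 89.6916

€89.69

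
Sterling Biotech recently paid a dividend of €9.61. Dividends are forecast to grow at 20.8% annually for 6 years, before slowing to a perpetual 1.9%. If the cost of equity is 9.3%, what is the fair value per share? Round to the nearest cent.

Two-stage DDM. Project D₁…D_6 at 0.208, terminal growth 0.019, discount at r = 0.093.
D_1 = 11.6089
D_2 = 14.0235
D_3 = 16.9404
D_4 = 20.4640
D_5 = 24.7205
D_6 = 29.8624
Terminal value at t=6: TV = D_7/(r−g) = 30.4298/(0.093−0.019) = 411.2136
P₀ = 11.6089/(1+0.093)^1 + 14.0235/(1+0.093)^2 + 16.9404/(1+0.093)^3 + 20.4640/(1+0.093)^4 + 24.7205/(1+0.093)^5 + 29.8624/(1+0.093)^6 + 411.2136/(1+0.093)^6 = 324.2172

€324.22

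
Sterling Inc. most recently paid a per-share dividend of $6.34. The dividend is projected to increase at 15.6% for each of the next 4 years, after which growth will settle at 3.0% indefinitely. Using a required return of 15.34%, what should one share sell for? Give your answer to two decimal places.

Two-stage DDM. Project D₁…D_4 at 0.156, terminal growth 0.03, discount at r = 0.1534.
D_1 = 7.3290
D_2 = 8.4724
D_3 = 9.7941
D_4 = 11.3219
Terminal value at t=4: TV = D_5/(r−g) = 11.6616/(0.1534−0.03) = 94.5024
P₀ = 7.3290/(1+0.1534)^1 + 8.4724/(1+0.1534)^2 + 9.7941/(1+0.1534)^3 + 11.3219/(1+0.1534)^4 + 94.5024/(1+0.1534)^4 = 78.9010

$78.90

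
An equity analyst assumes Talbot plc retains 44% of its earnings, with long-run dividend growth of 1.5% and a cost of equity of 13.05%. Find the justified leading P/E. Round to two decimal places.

4.85

Payout ratio b = 1 − 0.44 = 0.56.
Justified leading P/E = b/(r−g) = 0.56/(0.1305−0.015) = 4.8485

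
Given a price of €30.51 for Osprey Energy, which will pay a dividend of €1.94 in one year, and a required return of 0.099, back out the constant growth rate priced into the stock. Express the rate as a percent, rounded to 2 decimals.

From P₀ = D₁/(r − g), the implied growth is g = r − D₁/P₀.
g = 0.099 − 1.94/30.51 = 0.099 − 0.06359 = 0.03541

3.54%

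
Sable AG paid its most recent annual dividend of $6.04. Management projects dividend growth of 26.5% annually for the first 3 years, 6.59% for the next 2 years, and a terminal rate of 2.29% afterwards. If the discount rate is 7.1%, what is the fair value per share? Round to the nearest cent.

$254.92

Three-stage DDM. Project D₁…D_5; terminal Gordon value at t=5 with g = 0.0229; discount at r = 0.071.
D_1 = 7.6406
D_2 = 9.6654
D_3 = 12.2267
D_4 = 13.0324
D_5 = 13.8913
TV_5 = 14.2094/(0.071−0.0229) = 295.4130
P₀ = Σ Dₜ/(1+r)ᵗ + TV_5/(1+r)^5 = 254.9204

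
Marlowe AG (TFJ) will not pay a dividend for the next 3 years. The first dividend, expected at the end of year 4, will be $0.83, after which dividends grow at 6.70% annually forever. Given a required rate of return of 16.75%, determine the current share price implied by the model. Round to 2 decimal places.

$5.19

Deferred-dividend DDM. At t=3 the remaining stream is a growing perpetuity with first payment D_4 = 0.83.
V_3 = D_4/(r−g) = 0.83/(0.1675−0.067) = 8.2587
P₀ = V_3/(1+r)^3 = 8.2587/(1+0.1675)^3 = 5.1897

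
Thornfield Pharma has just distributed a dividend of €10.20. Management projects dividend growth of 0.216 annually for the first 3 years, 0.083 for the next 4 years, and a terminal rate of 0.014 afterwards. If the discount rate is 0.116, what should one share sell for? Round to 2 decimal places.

€201.74

Three-stage DDM. Project D₁…D_7; terminal Gordon value at t=7 with g = 0.014; discount at r = 0.116.
D_1 = 12.4032
D_2 = 15.0823
D_3 = 18.3401
D_4 = 19.8623
D_5 = 21.5109
D_6 = 23.2963
D_7 = 25.2299
TV_7 = 25.5831/(0.116−0.014) = 250.8144
P₀ = Σ Dₜ/(1+r)ᵗ + TV_7/(1+r)^7 = 201.7437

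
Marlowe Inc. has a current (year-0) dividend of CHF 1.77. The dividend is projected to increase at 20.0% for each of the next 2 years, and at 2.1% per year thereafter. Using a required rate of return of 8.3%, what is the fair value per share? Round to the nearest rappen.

Two-stage DDM. Project D₁…D_2 at 0.2, terminal growth 0.021, discount at r = 0.083.
D_1 = 2.1240
D_2 = 2.5488
Terminal value at t=2: TV = D_3/(r−g) = 2.6023/(0.083−0.021) = 41.9730
P₀ = 2.1240/(1+0.083)^1 + 2.5488/(1+0.083)^2 + 41.9730/(1+0.083)^2 = 39.9203

CHF 39.92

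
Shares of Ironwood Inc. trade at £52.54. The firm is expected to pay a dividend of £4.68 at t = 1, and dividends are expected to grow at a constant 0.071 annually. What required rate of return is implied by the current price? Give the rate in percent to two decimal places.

16.01%

Rearranging the constant-growth DDM: r = D₁/P₀ + g.
r = 4.6800 / 52.54 + 0.071 = 0.08907 + 0.071 = 0.16007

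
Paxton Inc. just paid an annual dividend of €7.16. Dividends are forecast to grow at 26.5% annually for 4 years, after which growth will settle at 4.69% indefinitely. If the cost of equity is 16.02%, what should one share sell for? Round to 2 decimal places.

€129.22

Two-stage DDM. Project D₁…D_4 at 0.265, terminal growth 0.0469, discount at r = 0.1602.
D_1 = 9.0574
D_2 = 11.4576
D_3 = 14.4939
D_4 = 18.3348
Terminal value at t=4: TV = D_5/(r−g) = 19.1947/(0.1602−0.0469) = 169.4144
P₀ = 9.0574/(1+0.1602)^1 + 11.4576/(1+0.1602)^2 + 14.4939/(1+0.1602)^3 + 18.3348/(1+0.1602)^4 + 169.4144/(1+0.1602)^4 = 129.2202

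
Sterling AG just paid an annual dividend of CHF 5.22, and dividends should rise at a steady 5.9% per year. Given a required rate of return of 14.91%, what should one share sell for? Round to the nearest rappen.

CHF 61.35

Gordon growth model: P₀ = D₁/(r − g). D₁ = 5.22 × (1 + 0.059) = 5.5280.
P₀ = 5.5280 / (0.1491 − 0.059) = 5.5280 / 0.0901 = 61.3538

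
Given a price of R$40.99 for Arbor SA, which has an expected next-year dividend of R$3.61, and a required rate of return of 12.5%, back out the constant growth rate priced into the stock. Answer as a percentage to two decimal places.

3.69%

From P₀ = D₁/(r − g), the implied growth is g = r − D₁/P₀.
g = 0.125 − 3.61/40.99 = 0.125 − 0.08807 = 0.03693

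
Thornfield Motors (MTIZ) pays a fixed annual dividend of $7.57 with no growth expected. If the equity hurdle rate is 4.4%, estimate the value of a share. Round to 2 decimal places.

Zero-growth DDM (perpetuity): P₀ = D/r = 7.57 / 0.044 = 172.0455

$172.05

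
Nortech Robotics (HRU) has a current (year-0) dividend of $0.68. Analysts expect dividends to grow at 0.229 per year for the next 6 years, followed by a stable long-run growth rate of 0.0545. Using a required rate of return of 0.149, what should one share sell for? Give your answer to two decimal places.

$16.56

Two-stage DDM. Project D₁…D_6 at 0.229, terminal growth 0.0545, discount at r = 0.149.
D_1 = 0.8357
D_2 = 1.0271
D_3 = 1.2623
D_4 = 1.5514
D_5 = 1.9066
D_6 = 2.3433
Terminal value at t=6: TV = D_7/(r−g) = 2.4710/(0.149−0.0545) = 26.1478
P₀ = 0.8357/(1+0.149)^1 + 1.0271/(1+0.149)^2 + 1.2623/(1+0.149)^3 + 1.5514/(1+0.149)^4 + 1.9066/(1+0.149)^5 + 2.3433/(1+0.149)^6 + 26.1478/(1+0.149)^6 = 16.5616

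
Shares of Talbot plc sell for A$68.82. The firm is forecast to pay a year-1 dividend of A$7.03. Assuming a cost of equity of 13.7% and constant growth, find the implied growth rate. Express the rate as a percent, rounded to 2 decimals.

From P₀ = D₁/(r − g), the implied growth is g = r − D₁/P₀.
g = 0.137 − 7.03/68.82 = 0.137 − 0.10215 = 0.03485

3.48%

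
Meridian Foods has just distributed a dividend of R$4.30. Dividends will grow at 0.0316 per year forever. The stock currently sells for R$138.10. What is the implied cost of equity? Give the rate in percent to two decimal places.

Rearranging the constant-growth DDM: r = D₁/P₀ + g.
D₁ = 4.30 × (1 + 0.0316) = 4.4359.
r = 4.4359 / 138.10 + 0.0316 = 0.03212 + 0.0316 = 0.06372

6.37%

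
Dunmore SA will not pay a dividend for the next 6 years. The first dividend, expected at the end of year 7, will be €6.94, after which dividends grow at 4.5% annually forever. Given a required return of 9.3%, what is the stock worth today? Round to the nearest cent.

€84.80

Deferred-dividend DDM. At t=6 the remaining stream is a growing perpetuity with first payment D_7 = 6.94.
V_6 = D_7/(r−g) = 6.94/(0.093−0.045) = 144.5833
P₀ = V_6/(1+r)^6 = 144.5833/(1+0.093)^6 = 84.8003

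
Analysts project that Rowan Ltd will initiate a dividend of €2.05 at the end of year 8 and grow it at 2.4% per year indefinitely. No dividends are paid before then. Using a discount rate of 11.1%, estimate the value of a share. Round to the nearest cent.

Deferred-dividend DDM. At t=7 the remaining stream is a growing perpetuity with first payment D_8 = 2.05.
V_7 = D_8/(r−g) = 2.05/(0.111−0.024) = 23.5632
P₀ = V_7/(1+r)^7 = 23.5632/(1+0.111)^7 = 11.2781

€11.28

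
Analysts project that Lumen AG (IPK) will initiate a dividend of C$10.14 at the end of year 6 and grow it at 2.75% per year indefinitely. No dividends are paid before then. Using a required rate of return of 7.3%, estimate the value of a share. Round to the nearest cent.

Deferred-dividend DDM. At t=5 the remaining stream is a growing perpetuity with first payment D_6 = 10.14.
V_5 = D_6/(r−g) = 10.14/(0.073−0.0275) = 222.8571
P₀ = V_5/(1+r)^5 = 222.8571/(1+0.073)^5 = 156.6852

C$156.69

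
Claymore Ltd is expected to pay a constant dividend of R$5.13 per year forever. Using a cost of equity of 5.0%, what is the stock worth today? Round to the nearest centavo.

Zero-growth DDM (perpetuity): P₀ = D/r = 5.13 / 0.05 = 102.6000

R$102.60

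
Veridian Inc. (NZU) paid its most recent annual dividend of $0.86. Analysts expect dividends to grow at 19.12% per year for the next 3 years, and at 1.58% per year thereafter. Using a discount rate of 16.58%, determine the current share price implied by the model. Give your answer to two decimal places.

Two-stage DDM. Project D₁…D_3 at 0.1912, terminal growth 0.0158, discount at r = 0.1658.
D_1 = 1.0244
D_2 = 1.2203
D_3 = 1.4536
Terminal value at t=3: TV = D_4/(r−g) = 1.4766/(0.1658−0.0158) = 9.8440
P₀ = 1.0244/(1+0.1658)^1 + 1.2203/(1+0.1658)^2 + 1.4536/(1+0.1658)^3 + 9.8440/(1+0.1658)^3 = 8.9070

$8.91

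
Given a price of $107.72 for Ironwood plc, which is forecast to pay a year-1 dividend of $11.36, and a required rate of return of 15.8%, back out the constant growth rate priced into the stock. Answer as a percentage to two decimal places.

5.25%

From P₀ = D₁/(r − g), the implied growth is g = r − D₁/P₀.
g = 0.158 − 11.36/107.72 = 0.158 − 0.10546 = 0.05254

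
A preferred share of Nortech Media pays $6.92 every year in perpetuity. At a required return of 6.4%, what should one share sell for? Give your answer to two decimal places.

Zero-growth DDM (perpetuity): P₀ = D/r = 6.92 / 0.064 = 108.1250

$108.12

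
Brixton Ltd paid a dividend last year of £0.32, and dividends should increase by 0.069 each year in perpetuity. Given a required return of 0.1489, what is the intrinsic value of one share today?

Gordon growth model: P₀ = D₁/(r − g). D₁ = 0.32 × (1 + 0.069) = 0.3421.
P₀ = 0.3421 / (0.1489 − 0.069) = 0.3421 / 0.0799 = 4.2814

£4.28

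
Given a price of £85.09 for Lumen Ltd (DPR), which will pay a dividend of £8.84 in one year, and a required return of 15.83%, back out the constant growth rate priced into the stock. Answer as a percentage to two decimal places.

5.44%

From P₀ = D₁/(r − g), the implied growth is g = r − D₁/P₀.
g = 0.1583 − 8.84/85.09 = 0.1583 − 0.10389 = 0.05441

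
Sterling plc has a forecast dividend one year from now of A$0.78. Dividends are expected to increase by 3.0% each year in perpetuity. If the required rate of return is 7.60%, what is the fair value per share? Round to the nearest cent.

A$16.96

Gordon growth model: P₀ = D₁/(r − g), with D₁ = 0.78 given directly.
P₀ = 0.7800 / (0.076 − 0.03) = 0.7800 / 0.046 = 16.9565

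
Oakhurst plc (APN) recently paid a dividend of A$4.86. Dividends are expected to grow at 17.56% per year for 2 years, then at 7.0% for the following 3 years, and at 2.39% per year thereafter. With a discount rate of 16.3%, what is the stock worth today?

A$50.98

Three-stage DDM. Project D₁…D_5; terminal Gordon value at t=5 with g = 0.0239; discount at r = 0.163.
D_1 = 5.7134
D_2 = 6.7167
D_3 = 7.1869
D_4 = 7.6899
D_5 = 8.2282
TV_5 = 8.4249/(0.163−0.0239) = 60.5672
P₀ = Σ Dₜ/(1+r)ᵗ + TV_5/(1+r)^5 = 50.9848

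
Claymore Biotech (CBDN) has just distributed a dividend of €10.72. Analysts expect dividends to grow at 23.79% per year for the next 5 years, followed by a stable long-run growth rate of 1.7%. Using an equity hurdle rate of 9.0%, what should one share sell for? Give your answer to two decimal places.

€361.95

Two-stage DDM. Project D₁…D_5 at 0.2379, terminal growth 0.017, discount at r = 0.09.
D_1 = 13.2703
D_2 = 16.4273
D_3 = 20.3353
D_4 = 25.1731
D_5 = 31.1618
Terminal value at t=5: TV = D_6/(r−g) = 31.6916/(0.09−0.017) = 434.1309
P₀ = 13.2703/(1+0.09)^1 + 16.4273/(1+0.09)^2 + 20.3353/(1+0.09)^3 + 25.1731/(1+0.09)^4 + 31.1618/(1+0.09)^5 + 434.1309/(1+0.09)^5 = 361.9453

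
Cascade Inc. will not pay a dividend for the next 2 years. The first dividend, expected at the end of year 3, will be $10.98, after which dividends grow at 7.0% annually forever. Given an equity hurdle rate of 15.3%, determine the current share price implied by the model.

$99.51

Deferred-dividend DDM. At t=2 the remaining stream is a growing perpetuity with first payment D_3 = 10.98.
V_2 = D_3/(r−g) = 10.98/(0.153−0.07) = 132.2892
P₀ = V_2/(1+r)^2 = 132.2892/(1+0.153)^2 = 99.5097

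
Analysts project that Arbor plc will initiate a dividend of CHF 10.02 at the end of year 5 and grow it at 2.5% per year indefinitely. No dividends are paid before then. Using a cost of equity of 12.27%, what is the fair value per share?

CHF 64.55

Deferred-dividend DDM. At t=4 the remaining stream is a growing perpetuity with first payment D_5 = 10.02.
V_4 = D_5/(r−g) = 10.02/(0.1227−0.025) = 102.5589
P₀ = V_4/(1+r)^4 = 102.5589/(1+0.1227)^4 = 64.5533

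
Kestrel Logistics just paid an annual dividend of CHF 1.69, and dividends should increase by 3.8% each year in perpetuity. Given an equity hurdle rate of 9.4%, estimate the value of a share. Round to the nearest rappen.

CHF 31.33

Gordon growth model: P₀ = D₁/(r − g). D₁ = 1.69 × (1 + 0.038) = 1.7542.
P₀ = 1.7542 / (0.094 − 0.038) = 1.7542 / 0.056 = 31.3254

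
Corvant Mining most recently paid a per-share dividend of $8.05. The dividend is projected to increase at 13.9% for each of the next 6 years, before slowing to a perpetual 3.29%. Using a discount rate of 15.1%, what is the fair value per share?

Two-stage DDM. Project D₁…D_6 at 0.139, terminal growth 0.0329, discount at r = 0.151.
D_1 = 9.1690
D_2 = 10.4434
D_3 = 11.8951
D_4 = 13.5485
D_5 = 15.4317
D_6 = 17.5767
Terminal value at t=6: TV = D_7/(r−g) = 18.1550/(0.151−0.0329) = 153.7257
P₀ = 9.1690/(1+0.151)^1 + 10.4434/(1+0.151)^2 + 11.8951/(1+0.151)^3 + 13.5485/(1+0.151)^4 + 15.4317/(1+0.151)^5 + 17.5767/(1+0.151)^6 + 153.7257/(1+0.151)^6 = 112.6820

$112.68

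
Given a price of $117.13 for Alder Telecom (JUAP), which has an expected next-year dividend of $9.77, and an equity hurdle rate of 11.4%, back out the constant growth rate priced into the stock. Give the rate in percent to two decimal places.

From P₀ = D₁/(r − g), the implied growth is g = r − D₁/P₀.
g = 0.114 − 9.77/117.13 = 0.114 − 0.08341 = 0.03059

3.06%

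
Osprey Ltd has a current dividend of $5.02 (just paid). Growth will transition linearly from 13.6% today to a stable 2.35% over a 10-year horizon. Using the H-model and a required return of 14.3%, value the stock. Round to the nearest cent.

$66.63

H-model: P₀ = D₀[(1+g_L) + H(g_S−g_L)]/(r−g_L), with H = 10/2 = 5.
P₀ = 5.02 × [(1+0.0235) + 5×(0.136−0.0235)] / (0.143−0.0235)
   = 5.02 × 1.5860 / 0.1195 = 66.6253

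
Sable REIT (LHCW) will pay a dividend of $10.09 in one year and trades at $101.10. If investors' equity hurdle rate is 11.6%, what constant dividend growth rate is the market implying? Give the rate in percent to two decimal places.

From P₀ = D₁/(r − g), the implied growth is g = r − D₁/P₀.
g = 0.116 − 10.09/101.10 = 0.116 − 0.09980 = 0.01620

1.62%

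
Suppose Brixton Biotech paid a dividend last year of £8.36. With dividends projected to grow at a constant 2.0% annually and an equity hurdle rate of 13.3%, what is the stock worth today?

Gordon growth model: P₀ = D₁/(r − g). D₁ = 8.36 × (1 + 0.02) = 8.5272.
P₀ = 8.5272 / (0.133 − 0.02) = 8.5272 / 0.113 = 75.4619

£75.46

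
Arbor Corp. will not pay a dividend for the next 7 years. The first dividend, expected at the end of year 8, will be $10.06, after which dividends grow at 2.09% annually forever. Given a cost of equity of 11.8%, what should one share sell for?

Deferred-dividend DDM. At t=7 the remaining stream is a growing perpetuity with first payment D_8 = 10.06.
V_7 = D_8/(r−g) = 10.06/(0.118−0.0209) = 103.6045
P₀ = V_7/(1+r)^7 = 103.6045/(1+0.118)^7 = 47.4555

$47.46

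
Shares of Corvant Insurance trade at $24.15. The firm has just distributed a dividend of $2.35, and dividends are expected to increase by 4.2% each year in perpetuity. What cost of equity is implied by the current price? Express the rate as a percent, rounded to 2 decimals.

14.34%

Rearranging the constant-growth DDM: r = D₁/P₀ + g.
D₁ = 2.35 × (1 + 0.042) = 2.4487.
r = 2.4487 / 24.15 + 0.042 = 0.10140 + 0.042 = 0.14340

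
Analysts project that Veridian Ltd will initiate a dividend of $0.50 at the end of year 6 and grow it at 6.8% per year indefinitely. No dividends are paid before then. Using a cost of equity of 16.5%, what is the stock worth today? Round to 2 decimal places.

Deferred-dividend DDM. At t=5 the remaining stream is a growing perpetuity with first payment D_6 = 0.50.
V_5 = D_6/(r−g) = 0.50/(0.165−0.068) = 5.1546
P₀ = V_5/(1+r)^5 = 5.1546/(1+0.165)^5 = 2.4020

$2.40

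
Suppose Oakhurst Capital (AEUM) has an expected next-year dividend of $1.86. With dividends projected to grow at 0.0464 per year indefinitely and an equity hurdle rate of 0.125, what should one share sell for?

$23.66

Gordon growth model: P₀ = D₁/(r − g), with D₁ = 1.86 given directly.
P₀ = 1.8600 / (0.125 − 0.0464) = 1.8600 / 0.0786 = 23.6641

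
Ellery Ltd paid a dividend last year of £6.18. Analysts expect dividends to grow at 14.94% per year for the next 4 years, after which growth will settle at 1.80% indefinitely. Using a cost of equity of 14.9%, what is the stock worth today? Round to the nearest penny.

£72.83

Two-stage DDM. Project D₁…D_4 at 0.1494, terminal growth 0.018, discount at r = 0.149.
D_1 = 7.1033
D_2 = 8.1645
D_3 = 9.3843
D_4 = 10.7863
Terminal value at t=4: TV = D_5/(r−g) = 10.9805/(0.149−0.018) = 83.8204
P₀ = 7.1033/(1+0.149)^1 + 8.1645/(1+0.149)^2 + 9.3843/(1+0.149)^3 + 10.7863/(1+0.149)^4 + 83.8204/(1+0.149)^4 = 72.8332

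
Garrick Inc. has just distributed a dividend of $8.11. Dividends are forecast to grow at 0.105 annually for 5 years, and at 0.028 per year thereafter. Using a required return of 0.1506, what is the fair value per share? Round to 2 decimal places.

$91.53

Two-stage DDM. Project D₁…D_5 at 0.105, terminal growth 0.028, discount at r = 0.1506.
D_1 = 8.9615
D_2 = 9.9025
D_3 = 10.9423
D_4 = 12.0912
D_5 = 13.3608
Terminal value at t=5: TV = D_6/(r−g) = 13.7349/(0.1506−0.028) = 112.0301
P₀ = 8.9615/(1+0.1506)^1 + 9.9025/(1+0.1506)^2 + 10.9423/(1+0.1506)^3 + 12.0912/(1+0.1506)^4 + 13.3608/(1+0.1506)^5 + 112.0301/(1+0.1506)^5 = 91.5298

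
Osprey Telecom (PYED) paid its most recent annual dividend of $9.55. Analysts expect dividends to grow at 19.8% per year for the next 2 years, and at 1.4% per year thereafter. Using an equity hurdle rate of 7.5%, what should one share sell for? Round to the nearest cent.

$219.66

Two-stage DDM. Project D₁…D_2 at 0.198, terminal growth 0.014, discount at r = 0.075.
D_1 = 11.4409
D_2 = 13.7062
Terminal value at t=2: TV = D_3/(r−g) = 13.8981/(0.075−0.014) = 227.8375
P₀ = 11.4409/(1+0.075)^1 + 13.7062/(1+0.075)^2 + 227.8375/(1+0.075)^2 = 219.6583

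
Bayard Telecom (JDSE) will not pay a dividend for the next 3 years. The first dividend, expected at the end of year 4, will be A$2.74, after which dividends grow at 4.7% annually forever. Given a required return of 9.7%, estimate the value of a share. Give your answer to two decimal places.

Deferred-dividend DDM. At t=3 the remaining stream is a growing perpetuity with first payment D_4 = 2.74.
V_3 = D_4/(r−g) = 2.74/(0.097−0.047) = 54.8000
P₀ = V_3/(1+r)^3 = 54.8000/(1+0.097)^3 = 41.5108

A$41.51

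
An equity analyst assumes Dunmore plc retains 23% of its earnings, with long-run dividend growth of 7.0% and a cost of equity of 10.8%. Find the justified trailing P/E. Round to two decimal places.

Payout ratio b = 1 − 0.23 = 0.77.
Justified trailing P/E = b(1+g)/(r−g) = 0.77×(1+0.07)/(0.108−0.07) = 21.6816

21.68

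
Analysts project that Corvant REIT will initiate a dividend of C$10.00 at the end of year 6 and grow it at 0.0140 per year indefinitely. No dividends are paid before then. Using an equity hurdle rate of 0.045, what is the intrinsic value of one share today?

Deferred-dividend DDM. At t=5 the remaining stream is a growing perpetuity with first payment D_6 = 10.00.
V_5 = D_6/(r−g) = 10.00/(0.045−0.014) = 322.5806
P₀ = V_5/(1+r)^5 = 322.5806/(1+0.045)^5 = 258.8552

C$258.86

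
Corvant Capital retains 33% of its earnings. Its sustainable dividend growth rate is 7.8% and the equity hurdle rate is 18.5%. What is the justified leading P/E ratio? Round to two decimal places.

6.26

Payout ratio b = 1 − 0.33 = 0.67.
Justified leading P/E = b/(r−g) = 0.67/(0.185−0.078) = 6.2617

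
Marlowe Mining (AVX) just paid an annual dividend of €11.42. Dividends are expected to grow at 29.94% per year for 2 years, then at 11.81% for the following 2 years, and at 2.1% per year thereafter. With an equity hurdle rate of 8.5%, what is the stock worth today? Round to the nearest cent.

€341.81

Three-stage DDM. Project D₁…D_4; terminal Gordon value at t=4 with g = 0.021; discount at r = 0.085.
D_1 = 14.8391
D_2 = 19.2820
D_3 = 21.5592
D_4 = 24.1053
TV_4 = 24.6115/(0.085−0.021) = 384.5554
P₀ = Σ Dₜ/(1+r)ᵗ + TV_4/(1+r)^4 = 341.8137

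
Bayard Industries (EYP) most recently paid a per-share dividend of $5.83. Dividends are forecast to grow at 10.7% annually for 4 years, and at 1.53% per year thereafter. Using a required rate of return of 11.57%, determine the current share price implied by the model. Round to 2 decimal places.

Two-stage DDM. Project D₁…D_4 at 0.107, terminal growth 0.0153, discount at r = 0.1157.
D_1 = 6.4538
D_2 = 7.1444
D_3 = 7.9088
D_4 = 8.7551
Terminal value at t=4: TV = D_5/(r−g) = 8.8890/(0.1157−0.0153) = 88.5360
P₀ = 6.4538/(1+0.1157)^1 + 7.1444/(1+0.1157)^2 + 7.9088/(1+0.1157)^3 + 8.7551/(1+0.1157)^4 + 88.5360/(1+0.1157)^4 = 80.0076

$80.01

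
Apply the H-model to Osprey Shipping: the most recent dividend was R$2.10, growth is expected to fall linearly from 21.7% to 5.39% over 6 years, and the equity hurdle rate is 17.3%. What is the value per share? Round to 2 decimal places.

R$27.21

H-model: P₀ = D₀[(1+g_L) + H(g_S−g_L)]/(r−g_L), with H = 6/2 = 3.
P₀ = 2.10 × [(1+0.0539) + 3×(0.217−0.0539)] / (0.173−0.0539)
   = 2.10 × 1.5432 / 0.1191 = 27.2101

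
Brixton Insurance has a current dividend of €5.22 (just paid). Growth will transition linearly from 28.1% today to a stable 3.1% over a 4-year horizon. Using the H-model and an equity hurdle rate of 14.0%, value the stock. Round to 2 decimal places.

H-model: P₀ = D₀[(1+g_L) + H(g_S−g_L)]/(r−g_L), with H = 4/2 = 2.
P₀ = 5.22 × [(1+0.031) + 2×(0.281−0.031)] / (0.14−0.031)
   = 5.22 × 1.5310 / 0.109 = 73.3194

€73.32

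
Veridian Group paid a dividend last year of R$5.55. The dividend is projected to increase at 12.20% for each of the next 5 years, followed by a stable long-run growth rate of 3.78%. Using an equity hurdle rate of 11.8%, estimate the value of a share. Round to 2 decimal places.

Two-stage DDM. Project D₁…D_5 at 0.122, terminal growth 0.0378, discount at r = 0.118.
D_1 = 6.2271
D_2 = 6.9868
D_3 = 7.8392
D_4 = 8.7956
D_5 = 9.8686
Terminal value at t=5: TV = D_6/(r−g) = 10.2417/(0.118−0.0378) = 127.7017
P₀ = 6.2271/(1+0.118)^1 + 6.9868/(1+0.118)^2 + 7.8392/(1+0.118)^3 + 8.7956/(1+0.118)^4 + 9.8686/(1+0.118)^5 + 127.7017/(1+0.118)^5 = 101.1611

R$101.16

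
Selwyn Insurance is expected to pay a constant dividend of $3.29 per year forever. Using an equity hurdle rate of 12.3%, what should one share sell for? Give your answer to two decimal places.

$26.75

Zero-growth DDM (perpetuity): P₀ = D/r = 3.29 / 0.123 = 26.7480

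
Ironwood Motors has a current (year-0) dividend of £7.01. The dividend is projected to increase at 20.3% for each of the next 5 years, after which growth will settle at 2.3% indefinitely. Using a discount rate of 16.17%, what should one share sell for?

Two-stage DDM. Project D₁…D_5 at 0.203, terminal growth 0.023, discount at r = 0.1617.
D_1 = 8.4330
D_2 = 10.1449
D_3 = 12.2044
D_4 = 14.6818
D_5 = 17.6623
Terminal value at t=5: TV = D_6/(r−g) = 18.0685/(0.1617−0.023) = 130.2703
P₀ = 8.4330/(1+0.1617)^1 + 10.1449/(1+0.1617)^2 + 12.2044/(1+0.1617)^3 + 14.6818/(1+0.1617)^4 + 17.6623/(1+0.1617)^5 + 130.2703/(1+0.1617)^5 = 100.5411

£100.54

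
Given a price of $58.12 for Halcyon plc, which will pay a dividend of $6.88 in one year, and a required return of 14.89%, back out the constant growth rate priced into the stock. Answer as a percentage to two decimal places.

3.05%

From P₀ = D₁/(r − g), the implied growth is g = r − D₁/P₀.
g = 0.1489 − 6.88/58.12 = 0.1489 − 0.11838 = 0.03052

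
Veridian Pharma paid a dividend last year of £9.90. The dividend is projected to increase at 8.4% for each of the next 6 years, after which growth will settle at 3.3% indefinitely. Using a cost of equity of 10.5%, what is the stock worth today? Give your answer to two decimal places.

Two-stage DDM. Project D₁…D_6 at 0.084, terminal growth 0.033, discount at r = 0.105.
D_1 = 10.7316
D_2 = 11.6331
D_3 = 12.6102
D_4 = 13.6695
D_5 = 14.8177
D_6 = 16.0624
Terminal value at t=6: TV = D_7/(r−g) = 16.5925/(0.105−0.033) = 230.4511
P₀ = 10.7316/(1+0.105)^1 + 11.6331/(1+0.105)^2 + 12.6102/(1+0.105)^3 + 13.6695/(1+0.105)^4 + 14.8177/(1+0.105)^5 + 16.0624/(1+0.105)^6 + 230.4511/(1+0.105)^6 = 182.1634

£182.16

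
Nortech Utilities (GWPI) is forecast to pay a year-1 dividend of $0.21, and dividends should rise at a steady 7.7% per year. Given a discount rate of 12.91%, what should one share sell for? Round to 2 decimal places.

$4.03

Gordon growth model: P₀ = D₁/(r − g), with D₁ = 0.21 given directly.
P₀ = 0.2100 / (0.1291 − 0.077) = 0.2100 / 0.0521 = 4.0307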